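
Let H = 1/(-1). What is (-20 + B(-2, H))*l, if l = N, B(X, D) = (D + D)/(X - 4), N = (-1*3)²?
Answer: -177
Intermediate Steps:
N = 9 (N = (-3)² = 9)
H = -1
B(X, D) = 2*D/(-4 + X) (B(X, D) = (2*D)/(-4 + X) = 2*D/(-4 + X))
l = 9
(-20 + B(-2, H))*l = (-20 + 2*(-1)/(-4 - 2))*9 = (-20 + 2*(-1)/(-6))*9 = (-20 + 2*(-1)*(-⅙))*9 = (-20 + ⅓)*9 = -59/3*9 = -177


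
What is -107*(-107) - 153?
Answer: 11296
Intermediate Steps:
-107*(-107) - 153 = 11449 - 153 = 11296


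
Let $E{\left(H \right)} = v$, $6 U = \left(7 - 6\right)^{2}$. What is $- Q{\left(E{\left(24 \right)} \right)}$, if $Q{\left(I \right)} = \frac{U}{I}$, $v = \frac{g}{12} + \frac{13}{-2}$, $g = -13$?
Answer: $\frac{2}{91} \approx 0.021978$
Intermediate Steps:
$U = \frac{1}{6}$ ($U = \frac{\left(7 - 6\right)^{2}}{6} = \frac{1^{2}}{6} = \frac{1}{6} \cdot 1 = \frac{1}{6} \approx 0.16667$)
$v = - \frac{91}{12}$ ($v = - \frac{13}{12} + \frac{13}{-2} = \left(-13\right) \frac{1}{12} + 13 \left(- \frac{1}{2}\right) = - \frac{13}{12} - \frac{13}{2} = - \frac{91}{12} \approx -7.5833$)
$E{\left(H \right)} = - \frac{91}{12}$
$Q{\left(I \right)} = \frac{1}{6 I}$
$- Q{\left(E{\left(24 \right)} \right)} = - \frac{1}{6 \left(- \frac{91}{12}\right)} = - \frac{-12}{6 \cdot 91} = \left(-1\right) \left(- \frac{2}{91}\right) = \frac{2}{91}$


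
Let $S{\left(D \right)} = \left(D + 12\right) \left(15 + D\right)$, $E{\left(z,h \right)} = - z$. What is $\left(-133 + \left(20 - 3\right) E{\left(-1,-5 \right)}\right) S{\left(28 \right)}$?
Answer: $-199520$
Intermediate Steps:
$S{\left(D \right)} = \left(12 + D\right) \left(15 + D\right)$
$\left(-133 + \left(20 - 3\right) E{\left(-1,-5 \right)}\right) S{\left(28 \right)} = \left(-133 + \left(20 - 3\right) \left(\left(-1\right) \left(-1\right)\right)\right) \left(180 + 28^{2} + 27 \cdot 28\right) = \left(-133 + 17 \cdot 1\right) \left(180 + 784 + 756\right) = \left(-133 + 17\right) 1720 = \left(-116\right) 1720 = -199520$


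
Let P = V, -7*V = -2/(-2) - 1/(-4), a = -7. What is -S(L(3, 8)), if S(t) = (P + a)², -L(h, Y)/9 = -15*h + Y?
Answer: -40401/784 ≈ -51.532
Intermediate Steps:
V = -5/28 (V = -(-2/(-2) - 1/(-4))/7 = -(-2*(-½) - 1*(-¼))/7 = -(1 + ¼)/7 = -⅐*5/4 = -5/28 ≈ -0.17857)
P = -5/28 ≈ -0.17857
L(h, Y) = -9*Y + 135*h (L(h, Y) = -9*(-15*h + Y) = -9*(Y - 15*h) = -9*Y + 135*h)
S(t) = 40401/784 (S(t) = (-5/28 - 7)² = (-201/28)² = 40401/784)
-S(L(3, 8)) = -1*40401/784 = -40401/784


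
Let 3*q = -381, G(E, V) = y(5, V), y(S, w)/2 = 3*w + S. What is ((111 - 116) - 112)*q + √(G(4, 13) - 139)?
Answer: 14859 + I*√51 ≈ 14859.0 + 7.1414*I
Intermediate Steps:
y(S, w) = 2*S + 6*w (y(S, w) = 2*(3*w + S) = 2*(S + 3*w) = 2*S + 6*w)
G(E, V) = 10 + 6*V (G(E, V) = 2*5 + 6*V = 10 + 6*V)
q = -127 (q = (⅓)*(-381) = -127)
((111 - 116) - 112)*q + √(G(4, 13) - 139) = ((111 - 116) - 112)*(-127) + √((10 + 6*13) - 139) = (-5 - 112)*(-127) + √((10 + 78) - 139) = -117*(-127) + √(88 - 139) = 14859 + √(-51) = 14859 + I*√51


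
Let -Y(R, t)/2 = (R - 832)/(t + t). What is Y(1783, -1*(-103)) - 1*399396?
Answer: -41138739/103 ≈ -3.9941e+5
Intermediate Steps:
Y(R, t) = -(-832 + R)/t (Y(R, t) = -2*(R - 832)/(t + t) = -2*(-832 + R)/(2*t) = -2*(-832 + R)*1/(2*t) = -(-832 + R)/t)
Y(1783, -1*(-103)) - 1*399396 = (832 - 1*1783)/((-1*(-103))) - 1*399396 = (832 - 1783)/103 - 399396 = (1/103)*(-951) - 399396 = -951/103 - 399396 = -41138739/103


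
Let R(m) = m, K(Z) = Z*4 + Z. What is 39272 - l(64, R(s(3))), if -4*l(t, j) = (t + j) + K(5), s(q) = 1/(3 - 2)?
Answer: 78589/2 ≈ 39295.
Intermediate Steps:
s(q) = 1 (s(q) = 1/1 = 1)
K(Z) = 5*Z (K(Z) = 4*Z + Z = 5*Z)
l(t, j) = -25/4 - j/4 - t/4 (l(t, j) = -((t + j) + 5*5)/4 = -((j + t) + 25)/4 = -(25 + j + t)/4 = -25/4 - j/4 - t/4)
39272 - l(64, R(s(3))) = 39272 - (-25/4 - ¼*1 - ¼*64) = 39272 - (-25/4 - ¼ - 16) = 39272 - 1*(-45/2) = 39272 + 45/2 = 78589/2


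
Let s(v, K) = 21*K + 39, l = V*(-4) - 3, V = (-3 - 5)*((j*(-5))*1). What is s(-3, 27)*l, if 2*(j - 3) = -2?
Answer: -195738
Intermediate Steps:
j = 2 (j = 3 + (1/2)*(-2) = 3 - 1 = 2)
V = 80 (V = (-3 - 5)*((2*(-5))*1) = -(-80) = -8*(-10) = 80)
l = -323 (l = 80*(-4) - 3 = -320 - 3 = -323)
s(v, K) = 39 + 21*K
s(-3, 27)*l = (39 + 21*27)*(-323) = (39 + 567)*(-323) = 606*(-323) = -195738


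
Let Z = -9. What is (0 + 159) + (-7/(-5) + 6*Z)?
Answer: 532/5 ≈ 106.40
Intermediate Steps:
(0 + 159) + (-7/(-5) + 6*Z) = (0 + 159) + (-7/(-5) + 6*(-9)) = 159 + (-7*(-⅕) - 54) = 159 + (7/5 - 54) = 159 - 263/5 = 532/5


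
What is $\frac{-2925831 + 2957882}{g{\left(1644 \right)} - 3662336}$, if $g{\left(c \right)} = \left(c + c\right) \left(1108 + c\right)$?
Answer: $\frac{32051}{5386240} \approx 0.0059505$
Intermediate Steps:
$g{\left(c \right)} = 2 c \left(1108 + c\right)$
$\frac{-2925831 + 2957882}{g{\left(1644 \right)} - 3662336} = \frac{-2925831 + 2957882}{2 \cdot 1644 \left(1108 + 1644\right) - 3662336} = \frac{32051}{2 \cdot 1644 \cdot 2752 - 3662336} = \frac{32051}{9048576 - 3662336} = \frac{32051}{5386240}$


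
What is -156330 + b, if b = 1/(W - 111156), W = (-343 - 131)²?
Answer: -17746581599/113520 ≈ -1.5633e+5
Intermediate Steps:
W = 224676 (W = (-474)² = 224676)
b = 1/113520 (b = 1/(224676 - 111156) = 1/113520 ≈ 8.8090e-6)
-156330 + b = -156330 + 1/113520 = -17746581599/113520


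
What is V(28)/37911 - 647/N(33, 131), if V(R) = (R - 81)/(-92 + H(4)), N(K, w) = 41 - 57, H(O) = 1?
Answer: 2232086795/55198416 ≈ 40.438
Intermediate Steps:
N(K, w) = -16
V(R) = 81/91 - R/91 (V(R) = (R - 81)/(-92 + 1) = (-81 + R)/(-91) = (-81 + R)*(-1/91) = 81/91 - R/91)
V(28)/37911 - 647/N(33, 131) = (81/91 - 1/91*28)/37911 - 647/(-16) = (81/91 - 4/13)*(1/37911) - 647*(-1/16) = (53/91)*(1/37911) + 647/16 = 53/3449901 + 647/16 = 2232086795/55198416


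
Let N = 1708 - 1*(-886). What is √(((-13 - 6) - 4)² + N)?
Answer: 3*√347 ≈ 55.884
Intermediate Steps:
N = 2594 (N = 1708 + 886 = 2594)
√(((-13 - 6) - 4)² + N) = √(((-13 - 6) - 4)² + 2594) = √((-19 - 4)² + 2594) = √((-23)² + 2594) = √(529 + 2594) = √3123 = 3*√347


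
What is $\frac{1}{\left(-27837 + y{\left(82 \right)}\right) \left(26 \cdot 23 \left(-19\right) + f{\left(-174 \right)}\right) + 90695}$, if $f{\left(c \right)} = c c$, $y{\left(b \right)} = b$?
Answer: $- \frac{1}{524867375} \approx -1.9052 \cdot 10^{-9}$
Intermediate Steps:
$f{\left(c \right)} = c^{2}$
$\frac{1}{\left(-27837 + y{\left(82 \right)}\right) \left(26 \cdot 23 \left(-19\right) + f{\left(-174 \right)}\right) + 90695} = \frac{1}{\left(-27837 + 82\right) \left(26 \cdot 23 \left(-19\right) + \left(-174\right)^{2}\right) + 90695} = \frac{1}{- 27755 \left(598 \left(-19\right) + 30276\right) + 90695} = \frac{1}{- 27755 \left(-11362 + 30276\right) + 90695} = \frac{1}{\left(-27755\right) 18914 + 90695} = \frac{1}{-524958070 + 90695} = \frac{1}{-524867375} = - \frac{1}{524867375}$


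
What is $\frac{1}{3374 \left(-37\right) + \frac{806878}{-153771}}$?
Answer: $- \frac{153771}{19197270976} \approx -8.01 \cdot 10^{-6}$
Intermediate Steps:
$\frac{1}{3374 \left(-37\right) + \frac{806878}{-153771}} = \frac{1}{-124838 + 806878 \left(- \frac{1}{153771}\right)} = \frac{1}{-124838 - \frac{806878}{153771}} = \frac{1}{- \frac{19197270976}{153771}} = - \frac{153771}{19197270976}$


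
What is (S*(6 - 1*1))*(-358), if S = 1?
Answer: -1790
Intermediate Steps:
(S*(6 - 1*1))*(-358) = (1*(6 - 1*1))*(-358) = (1*(6 - 1))*(-358) = (1*5)*(-358) = 5*(-358) = -1790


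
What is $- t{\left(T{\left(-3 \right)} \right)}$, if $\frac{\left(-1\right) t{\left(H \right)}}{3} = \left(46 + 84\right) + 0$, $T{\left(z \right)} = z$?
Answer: $390$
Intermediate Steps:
$t{\left(H \right)} = -390$ ($t{\left(H \right)} = - 3 \left(\left(46 + 84\right) + 0\right) = - 3 \left(130 + 0\right) = \left(-3\right) 130 = -390$)
$- t{\left(T{\left(-3 \right)} \right)} = \left(-1\right) \left(-390\right) = 390$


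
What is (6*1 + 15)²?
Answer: 441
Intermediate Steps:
(6*1 + 15)² = (6 + 15)² = 21² = 441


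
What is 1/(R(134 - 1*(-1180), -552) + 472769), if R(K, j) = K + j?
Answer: 1/473531 ≈ 2.1118e-6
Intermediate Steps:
1/(R(134 - 1*(-1180), -552) + 472769) = 1/(((134 - 1*(-1180)) - 552) + 472769) = 1/(((134 + 1180) - 552) + 472769) = 1/((1314 - 552) + 472769) = 1/(762 + 472769) = 1/473531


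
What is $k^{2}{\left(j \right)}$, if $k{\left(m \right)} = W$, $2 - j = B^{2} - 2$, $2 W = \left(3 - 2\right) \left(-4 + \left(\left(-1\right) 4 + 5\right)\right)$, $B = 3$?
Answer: $\frac{9}{4} \approx 2.25$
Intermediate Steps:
$W = - \frac{3}{2}$ ($W = \frac{\left(3 - 2\right) \left(-4 + \left(\left(-1\right) 4 + 5\right)\right)}{2} = \frac{1 \left(-4 + \left(-4 + 5\right)\right)}{2} = \frac{1 \left(-4 + 1\right)}{2} = \frac{1 \left(-3\right)}{2} = \frac{1}{2} \left(-3\right) = - \frac{3}{2} \approx -1.5$)
$j = -5$ ($j = 2 - \left(3^{2} - 2\right) = 2 - \left(9 - 2\right) = 2 - 7 = -5$)
$k{\left(m \right)} = - \frac{3}{2}$
$k^{2}{\left(j \right)} = \left(- \frac{3}{2}\right)^{2} = \frac{9}{4}$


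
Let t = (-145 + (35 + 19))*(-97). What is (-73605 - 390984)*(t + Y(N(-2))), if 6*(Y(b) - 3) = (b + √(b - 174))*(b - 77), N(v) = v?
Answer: -4114555047 + 24468354*I*√11 ≈ -4.1146e+9 + 8.1152e+7*I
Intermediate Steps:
Y(b) = 3 + (-77 + b)*(b + √(-174 + b))/6 (Y(b) = 3 + ((b + √(b - 174))*(b - 77))/6 = 3 + ((b + √(-174 + b))*(-77 + b))/6 = 3 + ((-77 + b)*(b + √(-174 + b)))/6 = 3 + (-77 + b)*(b + √(-174 + b))/6)
t = 8827 (t = (-145 + 54)*(-97) = -91*(-97) = 8827)
(-73605 - 390984)*(t + Y(N(-2))) = (-73605 - 390984)*(8827 + (3 - 77/6*(-2) - 77*√(-174 - 2)/6 + (⅙)*(-2)² + (⅙)*(-2)*√(-174 - 2))) = -464589*(8827 + (3 + 77/3 - 154*I*√11/3 + (⅙)*4 + (⅙)*(-2)*√(-176))) = -464589*(8827 + (3 + 77/3 - 154*I*√11/3 + ⅔ + (⅙)*(-2)*(4*I*√11))) = -464589*(8827 + (3 + 77/3 - 154*I*√11/3 + ⅔ - 4*I*√11/3)) = -464589*(8827 + (88/3 - 158*I*√11/3)) = -464589*(26569/3 - 158*I*√11/3) = -4114555047 + 24468354*I*√11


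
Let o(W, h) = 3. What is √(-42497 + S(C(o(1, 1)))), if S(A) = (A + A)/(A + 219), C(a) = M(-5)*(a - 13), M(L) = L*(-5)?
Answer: 3*I*√4536013/31 ≈ 206.11*I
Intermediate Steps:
M(L) = -5*L
C(a) = -325 + 25*a (C(a) = (-5*(-5))*(a - 13) = 25*(-13 + a) = -325 + 25*a)
S(A) = 2*A/(219 + A) (S(A) = (2*A)/(219 + A) = 2*A/(219 + A))
√(-42497 + S(C(o(1, 1)))) = √(-42497 + 2*(-325 + 25*3)/(219 + (-325 + 25*3))) = √(-42497 + 2*(-325 + 75)/(219 + (-325 + 75))) = √(-42497 + 2*(-250)/(219 - 250)) = √(-42497 + 2*(-250)/(-31)) = √(-42497 + 2*(-250)*(-1/31)) = √(-42497 + 500/31) = √(-1316907/31) = 3*I*√4536013/31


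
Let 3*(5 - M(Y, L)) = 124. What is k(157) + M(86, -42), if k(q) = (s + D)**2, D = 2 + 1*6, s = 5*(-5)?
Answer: 758/3 ≈ 252.67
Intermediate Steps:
M(Y, L) = -109/3 (M(Y, L) = 5 - 1/3*124 = 5 - 124/3 = -109/3)
s = -25
D = 8 (D = 2 + 6 = 8)
k(q) = 289 (k(q) = (-25 + 8)**2 = (-17)**2 = 289)
k(157) + M(86, -42) = 289 - 109/3 = 758/3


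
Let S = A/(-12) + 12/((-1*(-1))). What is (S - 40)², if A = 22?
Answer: 32041/36 ≈ 890.03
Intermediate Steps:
S = 61/6 (S = 22/(-12) + 12/((-1*(-1))) = 22*(-1/12) + 12/1 = -11/6 + 12*1 = -11/6 + 12 = 61/6 ≈ 10.167)
(S - 40)² = (61/6 - 40)² = (-179/6)² = 32041/36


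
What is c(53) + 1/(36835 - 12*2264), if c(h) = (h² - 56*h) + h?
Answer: -1024701/9667 ≈ -106.00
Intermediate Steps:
c(h) = h² - 55*h
c(53) + 1/(36835 - 12*2264) = 53*(-55 + 53) + 1/(36835 - 12*2264) = 53*(-2) + 1/(36835 - 27168) = -106 + 1/9667 = -1024701/9667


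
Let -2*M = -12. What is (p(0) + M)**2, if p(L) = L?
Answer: 36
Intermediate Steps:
M = 6 (M = -1/2*(-12) = 6)
(p(0) + M)**2 = (0 + 6)**2 = 6**2 = 36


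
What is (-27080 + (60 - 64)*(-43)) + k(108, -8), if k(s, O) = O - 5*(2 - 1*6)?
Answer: -26896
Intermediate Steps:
k(s, O) = 20 + O (k(s, O) = O - 5*(2 - 6) = O - 5*(-4) = O + 20 = 20 + O)
(-27080 + (60 - 64)*(-43)) + k(108, -8) = (-27080 + (60 - 64)*(-43)) + (20 - 8) = (-27080 - 4*(-43)) + 12 = (-27080 + 172) + 12 = -26908 + 12 = -26896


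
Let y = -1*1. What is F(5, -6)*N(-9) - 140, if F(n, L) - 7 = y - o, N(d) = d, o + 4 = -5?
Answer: -275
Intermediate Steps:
o = -9 (o = -4 - 5 = -9)
y = -1
F(n, L) = 15 (F(n, L) = 7 + (-1 - 1*(-9)) = 7 + (-1 + 9) = 7 + 8 = 15)
F(5, -6)*N(-9) - 140 = 15*(-9) - 140 = -135 - 140 = -275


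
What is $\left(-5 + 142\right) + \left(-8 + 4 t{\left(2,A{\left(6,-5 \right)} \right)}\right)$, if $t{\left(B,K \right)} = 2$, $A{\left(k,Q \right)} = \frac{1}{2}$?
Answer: $137$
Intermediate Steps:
$A{\left(k,Q \right)} = \frac{1}{2}$
$\left(-5 + 142\right) + \left(-8 + 4 t{\left(2,A{\left(6,-5 \right)} \right)}\right) = \left(-5 + 142\right) + \left(-8 + 4 \cdot 2\right) = 137 + \left(-8 + 8\right) = 137 + 0 = 137$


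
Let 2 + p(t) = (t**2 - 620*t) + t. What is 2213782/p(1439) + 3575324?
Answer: 2109402938327/589989 ≈ 3.5753e+6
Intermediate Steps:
p(t) = -2 + t**2 - 619*t (p(t) = -2 + ((t**2 - 620*t) + t) = -2 + (t**2 - 619*t) = -2 + t**2 - 619*t)
2213782/p(1439) + 3575324 = 2213782/(-2 + 1439**2 - 619*1439) + 3575324 = 2213782/(-2 + 2070721 - 890741) + 3575324 = 2213782/1179978 + 3575324 = 2213782*(1/1179978) + 3575324 = 1106891/589989 + 3575324 = 2109402938327/589989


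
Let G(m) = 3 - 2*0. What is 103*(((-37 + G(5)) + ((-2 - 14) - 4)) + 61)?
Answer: 721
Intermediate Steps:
G(m) = 3 (G(m) = 3 + 0 = 3)
103*(((-37 + G(5)) + ((-2 - 14) - 4)) + 61) = 103*(((-37 + 3) + ((-2 - 14) - 4)) + 61) = 103*((-34 + (-16 - 4)) + 61) = 103*((-34 - 20) + 61) = 103*(-54 + 61) = 103*7 = 721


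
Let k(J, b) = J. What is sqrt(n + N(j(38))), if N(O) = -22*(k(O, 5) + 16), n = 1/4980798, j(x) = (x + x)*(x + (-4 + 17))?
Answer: I*sqrt(236021116724738322)/1660266 ≈ 292.62*I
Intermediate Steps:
j(x) = 2*x*(13 + x) (j(x) = (2*x)*(x + 13) = (2*x)*(13 + x) = 2*x*(13 + x))
n = 1/4980798 ≈ 2.0077e-7
N(O) = -352 - 22*O (N(O) = -22*(O + 16) = -22*(16 + O) = -352 - 22*O)
sqrt(n + N(j(38))) = sqrt(1/4980798 + (-352 - 44*38*(13 + 38))) = sqrt(1/4980798 + (-352 - 44*38*51)) = sqrt(1/4980798 + (-352 - 22*3876)) = sqrt(1/4980798 + (-352 - 85272)) = sqrt(1/4980798 - 85624) = sqrt(-426475847951/4980798) = I*sqrt(236021116724738322)/1660266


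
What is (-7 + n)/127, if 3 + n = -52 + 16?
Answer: -46/127 ≈ -0.36220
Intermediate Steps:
n = -39 (n = -3 + (-52 + 16) = -3 - 36 = -39)
(-7 + n)/127 = (-7 - 39)/127 = (1/127)*(-46) = -46/127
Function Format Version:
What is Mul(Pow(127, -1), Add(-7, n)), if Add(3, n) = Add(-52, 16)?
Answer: Rational(-46, 127) ≈ -0.36220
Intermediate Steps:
n = -39 (n = Add(-3, Add(-52, 16)) = Add(-3, -36) = -39)
Mul(Pow(127, -1), Add(-7, n)) = Mul(Pow(127, -1), Add(-7, -39)) = Mul(Rational(1, 127), -46) = Rational(-46, 127)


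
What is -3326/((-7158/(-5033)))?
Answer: -8369879/3579 ≈ -2338.6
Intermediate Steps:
-3326/((-7158/(-5033))) = -3326/((-7158*(-1/5033))) = -3326/7158/5033 = -3326*5033/7158 = -8369879/3579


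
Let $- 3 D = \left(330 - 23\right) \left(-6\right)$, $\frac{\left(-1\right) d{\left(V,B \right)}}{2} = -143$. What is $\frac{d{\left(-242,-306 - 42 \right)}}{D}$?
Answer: $\frac{143}{307} \approx 0.4658$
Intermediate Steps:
$d{\left(V,B \right)} = 286$ ($d{\left(V,B \right)} = \left(-2\right) \left(-143\right) = 286$)
$D = 614$ ($D = - \frac{\left(330 - 23\right) \left(-6\right)}{3} = - \frac{307 \left(-6\right)}{3} = \left(- \frac{1}{3}\right) \left(-1842\right) = 614$)
$\frac{d{\left(-242,-306 - 42 \right)}}{D} = \frac{286}{614} = 286 \cdot \frac{1}{614} = \frac{143}{307}$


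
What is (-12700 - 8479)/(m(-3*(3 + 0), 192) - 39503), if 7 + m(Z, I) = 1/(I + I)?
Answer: 8132736/15171839 ≈ 0.53604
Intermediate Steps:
m(Z, I) = -7 + 1/(2*I) (m(Z, I) = -7 + 1/(I + I) = -7 + 1/(2*I))
(-12700 - 8479)/(m(-3*(3 + 0), 192) - 39503) = (-12700 - 8479)/((-7 + (1/2)/192) - 39503) = -21179/((-7 + (1/2)*(1/192)) - 39503) = -21179/((-7 + 1/384) - 39503) = -21179/(-2687/384 - 39503) = -21179/(-15171839/384) = -21179*(-384/15171839) = 8132736/15171839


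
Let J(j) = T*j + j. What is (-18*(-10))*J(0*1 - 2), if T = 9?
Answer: -3600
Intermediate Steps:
J(j) = 10*j (J(j) = 9*j + j = 10*j)
(-18*(-10))*J(0*1 - 2) = (-18*(-10))*(10*(0*1 - 2)) = 180*(10*(0 - 2)) = 180*(10*(-2)) = 180*(-20) = -3600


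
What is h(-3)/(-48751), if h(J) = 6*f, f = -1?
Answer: 6/48751 ≈ 0.00012307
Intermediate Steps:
h(J) = -6 (h(J) = 6*(-1) = -6)
h(-3)/(-48751) = -6/(-48751) = -1/48751*(-6) = 6/48751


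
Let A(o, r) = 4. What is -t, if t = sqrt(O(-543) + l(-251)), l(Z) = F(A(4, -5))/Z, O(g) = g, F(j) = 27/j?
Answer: -I*sqrt(136844949)/502 ≈ -23.303*I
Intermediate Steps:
l(Z) = 27/(4*Z) (l(Z) = (27/4)/Z = (27*(1/4))/Z = 27/(4*Z))
t = I*sqrt(136844949)/502 (t = sqrt(-543 + (27/4)/(-251)) = sqrt(-543 + (27/4)*(-1/251)) = sqrt(-543 - 27/1004) = sqrt(-545199/1004) = I*sqrt(136844949)/502 ≈ 23.303*I)
-t = -I*sqrt(136844949)/502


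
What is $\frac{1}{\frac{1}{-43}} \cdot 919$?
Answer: $-39517$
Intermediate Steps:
$\frac{1}{\frac{1}{-43}} \cdot 919 = \frac{1}{- \frac{1}{43}} \cdot 919 = \left(-43\right) 919 = -39517$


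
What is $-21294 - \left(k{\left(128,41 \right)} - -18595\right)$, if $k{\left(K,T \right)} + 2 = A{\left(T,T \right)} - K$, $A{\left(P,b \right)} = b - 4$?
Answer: $-39796$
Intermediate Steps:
$A{\left(P,b \right)} = -4 + b$ ($A{\left(P,b \right)} = b - 4 = -4 + b$)
$k{\left(K,T \right)} = -6 + T - K$ ($k{\left(K,T \right)} = -2 - \left(4 + K - T\right) = -6 + T - K$)
$-21294 - \left(k{\left(128,41 \right)} - -18595\right) = -21294 - \left(\left(-6 + 41 - 128\right) - -18595\right) = -21294 - \left(\left(-6 + 41 - 128\right) + 18595\right) = -21294 - \left(-93 + 18595\right) = -21294 - 18502 = -39796$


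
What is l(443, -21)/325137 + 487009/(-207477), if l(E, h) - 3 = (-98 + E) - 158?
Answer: -52768408201/22486149783 ≈ -2.3467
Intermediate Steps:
l(E, h) = -253 + E (l(E, h) = 3 + ((-98 + E) - 158) = 3 + (-256 + E) = -253 + E)
l(443, -21)/325137 + 487009/(-207477) = (-253 + 443)/325137 + 487009/(-207477) = 190*(1/325137) + 487009*(-1/207477) = 190/325137 - 487009/207477 = -52768408201/22486149783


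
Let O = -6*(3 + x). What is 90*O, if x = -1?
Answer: -1080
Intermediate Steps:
O = -12 (O = -6*(3 - 1) = -6*2 = -12)
90*O = 90*(-12) = -1080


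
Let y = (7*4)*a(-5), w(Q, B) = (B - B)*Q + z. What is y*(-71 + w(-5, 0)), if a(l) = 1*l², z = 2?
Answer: -48300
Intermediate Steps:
a(l) = l²
w(Q, B) = 2 (w(Q, B) = (B - B)*Q + 2 = 0*Q + 2 = 0 + 2 = 2)
y = 700 (y = (7*4)*(-5)² = 28*25 = 700)
y*(-71 + w(-5, 0)) = 700*(-71 + 2) = 700*(-69) = -48300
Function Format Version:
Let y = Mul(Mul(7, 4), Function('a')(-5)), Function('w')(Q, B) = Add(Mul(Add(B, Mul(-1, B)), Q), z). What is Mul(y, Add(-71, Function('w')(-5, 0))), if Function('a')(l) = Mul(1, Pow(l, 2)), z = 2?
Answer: -48300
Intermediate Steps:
Function('a')(l) = Pow(l, 2)
Function('w')(Q, B) = 2 (Function('w')(Q, B) = Add(Mul(Add(B, Mul(-1, B)), Q), 2) = Add(Mul(0, Q), 2) = Add(0, 2) = 2)
y = 700 (y = Mul(Mul(7, 4), Pow(-5, 2)) = Mul(28, 25) = 700)
Mul(y, Add(-71, Function('w')(-5, 0))) = Mul(700, Add(-71, 2)) = Mul(700, -69) = -48300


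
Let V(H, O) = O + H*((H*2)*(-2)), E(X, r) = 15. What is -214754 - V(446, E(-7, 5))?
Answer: 580895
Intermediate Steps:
V(H, O) = O - 4*H**2 (V(H, O) = O + H*((2*H)*(-2)) = O + H*(-4*H) = O - 4*H**2)
-214754 - V(446, E(-7, 5)) = -214754 - (15 - 4*446**2) = -214754 - (15 - 4*198916) = -214754 - (15 - 795664) = -214754 - 1*(-795649) = -214754 + 795649 = 580895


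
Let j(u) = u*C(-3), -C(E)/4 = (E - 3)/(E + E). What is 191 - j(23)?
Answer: 283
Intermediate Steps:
C(E) = -2*(-3 + E)/E (C(E) = -4*(E - 3)/(E + E) = -4*(-3 + E)/(2*E) = -4*(-3 + E)*1/(2*E) = -2*(-3 + E)/E)
j(u) = -4*u (j(u) = u*(-2 + 6/(-3)) = u*(-2 + 6*(-⅓)) = u*(-2 - 2) = u*(-4) = -4*u)
191 - j(23) = 191 - (-4)*23 = 191 - 1*(-92) = 191 + 92 = 283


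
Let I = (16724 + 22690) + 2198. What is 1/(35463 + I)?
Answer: 1/77075 ≈ 1.2974e-5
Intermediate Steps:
I = 41612 (I = 39414 + 2198 = 41612)
1/(35463 + I) = 1/(35463 + 41612) = 1/77075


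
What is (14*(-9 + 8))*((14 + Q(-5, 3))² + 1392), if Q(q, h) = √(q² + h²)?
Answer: -22708 - 392*√34 ≈ -24994.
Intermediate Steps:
Q(q, h) = √(h² + q²)
(14*(-9 + 8))*((14 + Q(-5, 3))² + 1392) = (14*(-9 + 8))*((14 + √(3² + (-5)²))² + 1392) = (14*(-1))*((14 + √(9 + 25))² + 1392) = -14*((14 + √34)² + 1392) = -14*(1392 + (14 + √34)²) = -19488 - 14*(14 + √34)²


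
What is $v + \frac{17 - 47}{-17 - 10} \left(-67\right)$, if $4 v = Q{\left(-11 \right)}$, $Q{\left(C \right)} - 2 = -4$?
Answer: $- \frac{1349}{18} \approx -74.944$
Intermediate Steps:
$Q{\left(C \right)} = -2$ ($Q{\left(C \right)} = 2 - 4 = -2$)
$v = - \frac{1}{2}$ ($v = \frac{1}{4} \left(-2\right) = - \frac{1}{2} \approx -0.5$)
$v + \frac{17 - 47}{-17 - 10} \left(-67\right) = - \frac{1}{2} + \frac{17 - 47}{-17 - 10} \left(-67\right) = - \frac{1}{2} + - \frac{30}{-27} \left(-67\right) = - \frac{1}{2} + \left(-30\right) \left(- \frac{1}{27}\right) \left(-67\right) = - \frac{1}{2} + \frac{10}{9} \left(-67\right) = - \frac{1}{2} - \frac{670}{9} = - \frac{1349}{18}$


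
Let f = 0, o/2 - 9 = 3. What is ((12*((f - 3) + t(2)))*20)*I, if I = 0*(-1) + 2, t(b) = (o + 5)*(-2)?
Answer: -29280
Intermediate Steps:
o = 24 (o = 18 + 2*3 = 18 + 6 = 24)
t(b) = -58 (t(b) = (24 + 5)*(-2) = 29*(-2) = -58)
I = 2 (I = 0 + 2 = 2)
((12*((f - 3) + t(2)))*20)*I = ((12*((0 - 3) - 58))*20)*2 = ((12*(-3 - 58))*20)*2 = ((12*(-61))*20)*2 = -732*20*2 = -14640*2 = -29280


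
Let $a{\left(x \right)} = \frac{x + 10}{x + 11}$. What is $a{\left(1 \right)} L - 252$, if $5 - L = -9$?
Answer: $- \frac{1435}{6} \approx -239.17$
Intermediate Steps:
$a{\left(x \right)} = \frac{10 + x}{11 + x}$
$L = 14$ ($L = 5 - -9 = 5 + 9 = 14$)
$a{\left(1 \right)} L - 252 = \frac{10 + 1}{11 + 1} \cdot 14 - 252 = \frac{1}{12} \cdot 11 \cdot 14 - 252 = \frac{11}{12} \cdot 14 - 252 = \frac{77}{6} - 252 = - \frac{1435}{6}$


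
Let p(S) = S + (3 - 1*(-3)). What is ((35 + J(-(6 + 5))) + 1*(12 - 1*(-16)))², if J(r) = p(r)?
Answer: 3364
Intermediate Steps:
p(S) = 6 + S (p(S) = S + (3 + 3) = S + 6 = 6 + S)
J(r) = 6 + r
((35 + J(-(6 + 5))) + 1*(12 - 1*(-16)))² = ((35 + (6 - (6 + 5))) + 1*(12 - 1*(-16)))² = ((35 + (6 - 1*11)) + 1*(12 + 16))² = ((35 + (6 - 11)) + 1*28)² = ((35 - 5) + 28)² = (30 + 28)² = 58² = 3364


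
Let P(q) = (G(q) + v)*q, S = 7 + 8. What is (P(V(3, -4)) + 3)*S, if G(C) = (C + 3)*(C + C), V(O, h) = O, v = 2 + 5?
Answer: 1980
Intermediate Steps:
v = 7
S = 15
G(C) = 2*C*(3 + C) (G(C) = (3 + C)*(2*C) = 2*C*(3 + C))
P(q) = q*(7 + 2*q*(3 + q)) (P(q) = (2*q*(3 + q) + 7)*q = (7 + 2*q*(3 + q))*q = q*(7 + 2*q*(3 + q)))
(P(V(3, -4)) + 3)*S = (3*(7 + 2*3*(3 + 3)) + 3)*15 = (3*(7 + 2*3*6) + 3)*15 = (3*(7 + 36) + 3)*15 = (3*43 + 3)*15 = (129 + 3)*15 = 132*15 = 1980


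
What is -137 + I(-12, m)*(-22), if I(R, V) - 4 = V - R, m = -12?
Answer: -225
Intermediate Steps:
I(R, V) = 4 + V - R (I(R, V) = 4 + (V - R) = 4 + V - R)
-137 + I(-12, m)*(-22) = -137 + (4 - 12 - 1*(-12))*(-22) = -137 + (4 - 12 + 12)*(-22) = -137 + 4*(-22) = -137 - 88 = -225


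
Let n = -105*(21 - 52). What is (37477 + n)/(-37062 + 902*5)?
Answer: -10183/8138 ≈ -1.2513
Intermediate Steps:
n = 3255 (n = -105*(-31) = 3255)
(37477 + n)/(-37062 + 902*5) = (37477 + 3255)/(-37062 + 902*5) = 40732/(-37062 + 4510) = 40732/(-32552) = 40732*(-1/32552) = -10183/8138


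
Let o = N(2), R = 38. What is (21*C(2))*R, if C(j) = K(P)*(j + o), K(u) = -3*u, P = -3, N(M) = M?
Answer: 28728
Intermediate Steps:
o = 2
C(j) = 18 + 9*j (C(j) = (-3*(-3))*(j + 2) = 9*(2 + j) = 18 + 9*j)
(21*C(2))*R = (21*(18 + 9*2))*38 = (21*(18 + 18))*38 = (21*36)*38 = 756*38 = 28728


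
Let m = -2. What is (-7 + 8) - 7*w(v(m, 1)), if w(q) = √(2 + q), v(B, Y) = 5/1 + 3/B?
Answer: 1 - 7*√22/2 ≈ -15.416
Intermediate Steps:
v(B, Y) = 5 + 3/B (v(B, Y) = 5*1 + 3/B = 5 + 3/B)
(-7 + 8) - 7*w(v(m, 1)) = (-7 + 8) - 7*√(2 + (5 + 3/(-2))) = 1 - 7*√(2 + (5 + 3*(-½))) = 1 - 7*√(2 + (5 - 3/2)) = 1 - 7*√(2 + 7/2) = 1 - 7*√22/2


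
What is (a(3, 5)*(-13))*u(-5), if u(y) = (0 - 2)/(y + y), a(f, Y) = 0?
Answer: 0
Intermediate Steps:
u(y) = -1/y (u(y) = -2*1/(2*y) = -1/y)
(a(3, 5)*(-13))*u(-5) = (0*(-13))*(-1/(-5)) = 0*(-1*(-⅕)) = 0*(⅕) = 0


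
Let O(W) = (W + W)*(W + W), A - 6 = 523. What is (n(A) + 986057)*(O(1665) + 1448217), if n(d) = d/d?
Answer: 12362324514786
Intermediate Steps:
A = 529 (A = 6 + 523 = 529)
n(d) = 1
O(W) = 4*W² (O(W) = (2*W)*(2*W) = 4*W²)
(n(A) + 986057)*(O(1665) + 1448217) = (1 + 986057)*(4*1665² + 1448217) = 986058*(4*2772225 + 1448217) = 986058*(11088900 + 1448217) = 986058*12537117 = 12362324514786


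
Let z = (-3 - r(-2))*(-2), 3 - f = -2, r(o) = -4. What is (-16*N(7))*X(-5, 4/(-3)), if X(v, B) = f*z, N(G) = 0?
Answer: 0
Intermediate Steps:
f = 5 (f = 3 - 1*(-2) = 3 + 2 = 5)
z = -2 (z = (-3 - 1*(-4))*(-2) = (-3 + 4)*(-2) = 1*(-2) = -2)
X(v, B) = -10 (X(v, B) = 5*(-2) = -10)
(-16*N(7))*X(-5, 4/(-3)) = -16*0*(-10) = 0*(-10) = 0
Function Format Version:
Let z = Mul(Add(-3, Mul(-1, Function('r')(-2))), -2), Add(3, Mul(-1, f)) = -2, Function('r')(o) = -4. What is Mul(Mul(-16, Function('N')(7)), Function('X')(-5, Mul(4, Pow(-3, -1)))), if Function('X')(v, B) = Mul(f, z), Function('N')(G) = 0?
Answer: 0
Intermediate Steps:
f = 5 (f = Add(3, Mul(-1, -2)) = Add(3, 2) = 5)
z = -2 (z = Mul(Add(-3, Mul(-1, -4)), -2) = Mul(Add(-3, 4), -2) = Mul(1, -2) = -2)
Function('X')(v, B) = -10 (Function('X')(v, B) = Mul(5, -2) = -10)
Mul(Mul(-16, Function('N')(7)), Function('X')(-5, Mul(4, Pow(-3, -1)))) = Mul(Mul(-16, 0), -10) = Mul(0, -10) = 0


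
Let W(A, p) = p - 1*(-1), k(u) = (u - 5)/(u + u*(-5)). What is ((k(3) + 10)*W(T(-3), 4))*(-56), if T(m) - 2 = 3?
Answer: -8540/3 ≈ -2846.7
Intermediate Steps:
T(m) = 5 (T(m) = 2 + 3 = 5)
k(u) = -(-5 + u)/(4*u) (k(u) = (-5 + u)/(u - 5*u) = (-5 + u)/((-4*u)) = (-5 + u)*(-1/(4*u)) = -(-5 + u)/(4*u))
W(A, p) = 1 + p (W(A, p) = p + 1 = 1 + p)
((k(3) + 10)*W(T(-3), 4))*(-56) = (((1/4)*(5 - 1*3)/3 + 10)*(1 + 4))*(-56) = (((1/4)*(1/3)*(5 - 3) + 10)*5)*(-56) = (((1/4)*(1/3)*2 + 10)*5)*(-56) = ((1/6 + 10)*5)*(-56) = ((61/6)*5)*(-56) = (305/6)*(-56) = -8540/3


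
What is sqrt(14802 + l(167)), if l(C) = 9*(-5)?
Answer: sqrt(14757) ≈ 121.48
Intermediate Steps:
l(C) = -45
sqrt(14802 + l(167)) = sqrt(14802 - 45) = sqrt(14757)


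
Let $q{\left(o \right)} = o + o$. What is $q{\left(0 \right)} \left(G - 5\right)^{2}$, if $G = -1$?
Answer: $0$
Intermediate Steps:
$q{\left(o \right)} = 2 o$
$q{\left(0 \right)} \left(G - 5\right)^{2} = 2 \cdot 0 \left(-1 - 5\right)^{2} = 0 \left(-6\right)^{2} = 0 \cdot 36 = 0$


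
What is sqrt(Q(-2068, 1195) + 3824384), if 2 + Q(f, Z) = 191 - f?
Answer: sqrt(3826641) ≈ 1956.2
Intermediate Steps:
Q(f, Z) = 189 - f (Q(f, Z) = -2 + (191 - f) = 189 - f)
sqrt(Q(-2068, 1195) + 3824384) = sqrt((189 - 1*(-2068)) + 3824384) = sqrt((189 + 2068) + 3824384) = sqrt(2257 + 3824384) = sqrt(3826641)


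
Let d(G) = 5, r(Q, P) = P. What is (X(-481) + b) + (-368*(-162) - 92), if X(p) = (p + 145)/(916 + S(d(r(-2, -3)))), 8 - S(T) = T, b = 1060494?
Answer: 1029296206/919 ≈ 1.1200e+6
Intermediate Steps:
S(T) = 8 - T
X(p) = 145/919 + p/919 (X(p) = (p + 145)/(916 + (8 - 1*5)) = (145 + p)/(916 + (8 - 5)) = (145 + p)/(916 + 3) = (145 + p)/919 = (145 + p)*(1/919) = 145/919 + p/919)
(X(-481) + b) + (-368*(-162) - 92) = ((145/919 + (1/919)*(-481)) + 1060494) + (-368*(-162) - 92) = ((145/919 - 481/919) + 1060494) + (59616 - 92) = (-336/919 + 1060494) + 59524 = 974593650/919 + 59524 = 1029296206/919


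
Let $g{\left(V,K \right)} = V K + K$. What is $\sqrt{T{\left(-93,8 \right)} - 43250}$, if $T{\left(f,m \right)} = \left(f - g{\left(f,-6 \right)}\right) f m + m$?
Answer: $\sqrt{436638} \approx 660.79$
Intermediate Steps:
$g{\left(V,K \right)} = K + K V$ ($g{\left(V,K \right)} = K V + K = K + K V$)
$T{\left(f,m \right)} = m + f m \left(6 + 7 f\right)$ ($T{\left(f,m \right)} = \left(f - - 6 \left(1 + f\right)\right) f m + m = \left(f - \left(-6 - 6 f\right)\right) f m + m = \left(f + \left(6 + 6 f\right)\right) f m + m = \left(6 + 7 f\right) f m + m = f \left(6 + 7 f\right) m + m = f m \left(6 + 7 f\right) + m = m + f m \left(6 + 7 f\right)$)
$\sqrt{T{\left(-93,8 \right)} - 43250} = \sqrt{8 \left(1 + 6 \left(-93\right) + 7 \left(-93\right)^{2}\right) - 43250} = \sqrt{8 \left(1 - 558 + 7 \cdot 8649\right) - 43250} = \sqrt{8 \left(1 - 558 + 60543\right) - 43250} = \sqrt{8 \cdot 59986 - 43250} = \sqrt{479888 - 43250} = \sqrt{436638}$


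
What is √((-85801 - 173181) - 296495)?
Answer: I*√555477 ≈ 745.3*I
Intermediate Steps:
√((-85801 - 173181) - 296495) = √(-258982 - 296495) = √(-555477) = I*√555477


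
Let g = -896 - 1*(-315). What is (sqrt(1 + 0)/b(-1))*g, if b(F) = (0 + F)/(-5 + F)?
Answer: -3486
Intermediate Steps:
b(F) = F/(-5 + F)
g = -581 (g = -896 + 315 = -581)
(sqrt(1 + 0)/b(-1))*g = (sqrt(1 + 0)/((-1/(-5 - 1))))*(-581) = (sqrt(1)/((-1/(-6))))*(-581) = (1/(-1*(-1/6)))*(-581) = (1/(1/6))*(-581) = (1*6)*(-581) = 6*(-581) = -3486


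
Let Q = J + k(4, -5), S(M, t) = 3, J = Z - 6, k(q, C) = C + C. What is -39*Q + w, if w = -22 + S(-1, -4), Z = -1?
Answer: 644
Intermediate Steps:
k(q, C) = 2*C
J = -7 (J = -1 - 6 = -7)
w = -19 (w = -22 + 3 = -19)
Q = -17 (Q = -7 + 2*(-5) = -7 - 10 = -17)
-39*Q + w = -39*(-17) - 19 = 663 - 19 = 644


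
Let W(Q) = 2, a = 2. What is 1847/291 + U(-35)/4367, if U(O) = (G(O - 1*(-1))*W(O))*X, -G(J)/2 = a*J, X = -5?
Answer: 7670089/1270797 ≈ 6.0357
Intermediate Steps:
G(J) = -4*J
U(O) = 40 + 40*O (U(O) = (-4*(O - 1*(-1))*2)*(-5) = (-4*(O + 1)*2)*(-5) = (-4*(1 + O)*2)*(-5) = ((-4 - 4*O)*2)*(-5) = (-8 - 8*O)*(-5) = 40 + 40*O)
1847/291 + U(-35)/4367 = 1847/291 + (40 + 40*(-35))/4367 = 1847*(1/291) + (40 - 1400)*(1/4367) = 1847/291 - 1360*1/4367 = 1847/291 - 1360/4367 = 7670089/1270797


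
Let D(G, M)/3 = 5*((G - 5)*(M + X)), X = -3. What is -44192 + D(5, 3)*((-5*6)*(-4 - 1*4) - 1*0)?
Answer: -44192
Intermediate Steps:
D(G, M) = 15*(-5 + G)*(-3 + M) (D(G, M) = 3*(5*((G - 5)*(M - 3))) = 3*(5*((-5 + G)*(-3 + M))) = 3*(5*(-5 + G)*(-3 + M)) = 15*(-5 + G)*(-3 + M))
-44192 + D(5, 3)*((-5*6)*(-4 - 1*4) - 1*0) = -44192 + (225 - 75*3 - 45*5 + 15*5*3)*((-5*6)*(-4 - 1*4) - 1*0) = -44192 + (225 - 225 - 225 + 225)*(-30*(-4 - 4) + 0) = -44192 + 0*(-30*(-8) + 0) = -44192 + 0*(240 + 0) = -44192 + 0*240 = -44192 + 0 = -44192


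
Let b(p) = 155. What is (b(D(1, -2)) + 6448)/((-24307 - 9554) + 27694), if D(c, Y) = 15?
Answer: -6603/6167 ≈ -1.0707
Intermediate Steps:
(b(D(1, -2)) + 6448)/((-24307 - 9554) + 27694) = (155 + 6448)/((-24307 - 9554) + 27694) = 6603/(-33861 + 27694) = 6603/(-6167) = 6603*(-1/6167) = -6603/6167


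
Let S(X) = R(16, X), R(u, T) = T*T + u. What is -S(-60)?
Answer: -3616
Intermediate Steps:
R(u, T) = u + T² (R(u, T) = T² + u = u + T²)
S(X) = 16 + X²
-S(-60) = -(16 + (-60)²) = -(16 + 3600) = -1*3616 = -3616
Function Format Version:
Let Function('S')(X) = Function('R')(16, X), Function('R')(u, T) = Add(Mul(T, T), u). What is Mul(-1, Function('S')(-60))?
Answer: -3616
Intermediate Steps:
Function('R')(u, T) = Add(u, Pow(T, 2)) (Function('R')(u, T) = Add(Pow(T, 2), u) = Add(u, Pow(T, 2)))
Function('S')(X) = Add(16, Pow(X, 2))
Mul(-1, Function('S')(-60)) = Mul(-1, Add(16, Pow(-60, 2))) = Mul(-1, Add(16, 3600)) = Mul(-1, 3616) = -3616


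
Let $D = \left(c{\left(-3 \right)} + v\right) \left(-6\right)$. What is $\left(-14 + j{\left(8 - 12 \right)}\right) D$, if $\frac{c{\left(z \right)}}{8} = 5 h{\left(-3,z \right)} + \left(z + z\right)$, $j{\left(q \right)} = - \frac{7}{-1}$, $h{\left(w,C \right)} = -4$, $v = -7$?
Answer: $-9030$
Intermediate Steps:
$j{\left(q \right)} = 7$ ($j{\left(q \right)} = \left(-7\right) \left(-1\right) = 7$)
$c{\left(z \right)} = -160 + 16 z$ ($c{\left(z \right)} = 8 \left(5 \left(-4\right) + \left(z + z\right)\right) = 8 \left(-20 + 2 z\right) = -160 + 16 z$)
$D = 1290$ ($D = \left(\left(-160 + 16 \left(-3\right)\right) - 7\right) \left(-6\right) = \left(\left(-160 - 48\right) - 7\right) \left(-6\right) = \left(-208 - 7\right) \left(-6\right) = \left(-215\right) \left(-6\right) = 1290$)
$\left(-14 + j{\left(8 - 12 \right)}\right) D = \left(-14 + 7\right) 1290 = \left(-7\right) 1290 = -9030$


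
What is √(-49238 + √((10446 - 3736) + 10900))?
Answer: √(-49238 + √17610) ≈ 221.6*I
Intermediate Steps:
√(-49238 + √((10446 - 3736) + 10900)) = √(-49238 + √(6710 + 10900)) = √(-49238 + √17610)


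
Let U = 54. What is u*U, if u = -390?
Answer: -21060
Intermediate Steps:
u*U = -390*54 = -21060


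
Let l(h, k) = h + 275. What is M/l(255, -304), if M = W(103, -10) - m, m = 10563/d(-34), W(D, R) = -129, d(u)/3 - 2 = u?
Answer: -607/16960 ≈ -0.035790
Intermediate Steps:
d(u) = 6 + 3*u
l(h, k) = 275 + h
m = -3521/32 (m = 10563/(6 + 3*(-34)) = 10563/(6 - 102) = 10563/(-96) = 10563*(-1/96) = -3521/32 ≈ -110.03)
M = -607/32 (M = -129 - 1*(-3521/32) = -129 + 3521/32 = -607/32 ≈ -18.969)
M/l(255, -304) = -607/(32*(275 + 255)) = -607/32/530 = -607/32*1/530 = -607/16960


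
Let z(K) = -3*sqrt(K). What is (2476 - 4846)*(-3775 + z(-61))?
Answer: 8946750 + 7110*I*sqrt(61) ≈ 8.9468e+6 + 55531.0*I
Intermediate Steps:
(2476 - 4846)*(-3775 + z(-61)) = (2476 - 4846)*(-3775 - 3*I*sqrt(61)) = -2370*(-3775 - 3*I*sqrt(61)) = 8946750 + 7110*I*sqrt(61)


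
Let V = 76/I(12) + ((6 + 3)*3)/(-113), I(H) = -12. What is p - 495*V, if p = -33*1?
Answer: 363891/113 ≈ 3220.3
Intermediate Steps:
p = -33
V = -2228/339 (V = 76/(-12) + ((6 + 3)*3)/(-113) = 76*(-1/12) + (9*3)*(-1/113) = -19/3 + 27*(-1/113) = -19/3 - 27/113 = -2228/339 ≈ -6.5723)
p - 495*V = -33 - 495*(-2228/339) = -33 + 367620/113 = 363891/113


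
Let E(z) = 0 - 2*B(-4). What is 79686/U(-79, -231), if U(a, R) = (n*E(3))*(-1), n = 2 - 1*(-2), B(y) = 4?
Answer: 39843/16 ≈ 2490.2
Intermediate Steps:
n = 4 (n = 2 + 2 = 4)
E(z) = -8 (E(z) = 0 - 2*4 = 0 - 8 = -8)
U(a, R) = 32 (U(a, R) = (4*(-8))*(-1) = -32*(-1) = 32)
79686/U(-79, -231) = 79686/32 = 79686*(1/32) = 39843/16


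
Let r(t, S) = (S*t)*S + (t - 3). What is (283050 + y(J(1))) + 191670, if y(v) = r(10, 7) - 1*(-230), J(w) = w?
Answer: 475447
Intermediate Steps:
r(t, S) = -3 + t + t*S² (r(t, S) = t*S² + (-3 + t) = -3 + t + t*S²)
y(v) = 727 (y(v) = (-3 + 10 + 10*7²) - 1*(-230) = (-3 + 10 + 10*49) + 230 = (-3 + 10 + 490) + 230 = 497 + 230 = 727)
(283050 + y(J(1))) + 191670 = (283050 + 727) + 191670 = 283777 + 191670 = 475447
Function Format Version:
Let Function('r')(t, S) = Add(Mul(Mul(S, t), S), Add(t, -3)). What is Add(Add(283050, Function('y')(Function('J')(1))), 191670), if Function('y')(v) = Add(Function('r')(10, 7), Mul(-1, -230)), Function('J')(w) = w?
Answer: 475447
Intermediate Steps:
Function('r')(t, S) = Add(-3, t, Mul(t, Pow(S, 2))) (Function('r')(t, S) = Add(Mul(t, Pow(S, 2)), Add(-3, t)) = Add(-3, t, Mul(t, Pow(S, 2))))
Function('y')(v) = 727 (Function('y')(v) = Add(Add(-3, 10, Mul(10, Pow(7, 2))), Mul(-1, -230)) = Add(Add(-3, 10, Mul(10, 49)), 230) = Add(Add(-3, 10, 490), 230) = Add(497, 230) = 727)
Add(Add(283050, Function('y')(Function('J')(1))), 191670) = Add(Add(283050, 727), 191670) = Add(283777, 191670) = 475447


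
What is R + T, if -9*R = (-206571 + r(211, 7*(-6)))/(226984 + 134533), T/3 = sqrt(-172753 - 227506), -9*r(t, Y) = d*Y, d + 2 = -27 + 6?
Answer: 47695/750843 + 3*I*sqrt(400259) ≈ 0.063522 + 1898.0*I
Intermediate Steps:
d = -23 (d = -2 + (-27 + 6) = -2 - 21 = -23)
r(t, Y) = 23*Y/9 (r(t, Y) = -(-23)*Y/9 = 23*Y/9)
T = 3*I*sqrt(400259) (T = 3*sqrt(-172753 - 227506) = 3*sqrt(-400259) = 3*(I*sqrt(400259)) = 3*I*sqrt(400259) ≈ 1898.0*I)
R = 47695/750843 (R = -(-206571 + 23*(7*(-6))/9)/(9*(226984 + 134533)) = -(-206571 + (23/9)*(-42))/(9*361517) = -(-206571 - 322/3)/(9*361517) = -(-620035)/(27*361517) = -1/9*(-47695/83427) = 47695/750843 ≈ 0.063522)
R + T = 47695/750843 + 3*I*sqrt(400259)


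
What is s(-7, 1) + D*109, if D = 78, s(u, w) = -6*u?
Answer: 8544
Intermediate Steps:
s(-7, 1) + D*109 = -6*(-7) + 78*109 = 42 + 8502 = 8544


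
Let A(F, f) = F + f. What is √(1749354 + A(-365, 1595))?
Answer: 2*√437646 ≈ 1323.1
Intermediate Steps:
√(1749354 + A(-365, 1595)) = √(1749354 + (-365 + 1595)) = √(1749354 + 1230) = √1750584 = 2*√437646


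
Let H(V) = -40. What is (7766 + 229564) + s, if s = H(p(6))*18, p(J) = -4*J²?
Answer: 236610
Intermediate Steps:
s = -720 (s = -40*18 = -720)
(7766 + 229564) + s = (7766 + 229564) - 720 = 237330 - 720 = 236610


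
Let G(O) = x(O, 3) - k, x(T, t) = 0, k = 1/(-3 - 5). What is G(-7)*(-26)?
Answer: -13/4 ≈ -3.2500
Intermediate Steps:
k = -1/8 (k = 1/(-8) = -1/8 ≈ -0.12500)
G(O) = 1/8 (G(O) = 0 - 1*(-1/8) = 0 + 1/8 = 1/8)
G(-7)*(-26) = (1/8)*(-26) = -13/4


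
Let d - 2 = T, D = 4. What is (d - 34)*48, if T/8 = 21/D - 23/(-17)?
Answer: 16992/17 ≈ 999.53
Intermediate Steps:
T = 898/17 (T = 8*(21/4 - 23/(-17)) = 8*(21*(1/4) - 23*(-1/17)) = 8*(21/4 + 23/17) = 8*(449/68) = 898/17 ≈ 52.824)
d = 932/17 (d = 2 + 898/17 = 932/17 ≈ 54.824)
(d - 34)*48 = (932/17 - 34)*48 = (354/17)*48 = 16992/17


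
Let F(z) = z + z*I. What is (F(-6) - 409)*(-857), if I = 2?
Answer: 365939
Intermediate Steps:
F(z) = 3*z (F(z) = z + z*2 = z + 2*z = 3*z)
(F(-6) - 409)*(-857) = (3*(-6) - 409)*(-857) = (-18 - 409)*(-857) = -427*(-857) = 365939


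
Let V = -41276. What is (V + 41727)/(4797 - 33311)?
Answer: -451/28514 ≈ -0.015817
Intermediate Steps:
(V + 41727)/(4797 - 33311) = (-41276 + 41727)/(4797 - 33311) = 451/(-28514) = 451*(-1/28514) = -451/28514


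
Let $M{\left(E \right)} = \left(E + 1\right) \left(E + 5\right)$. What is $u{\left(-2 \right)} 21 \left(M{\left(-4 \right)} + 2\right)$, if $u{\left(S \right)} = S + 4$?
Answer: $-42$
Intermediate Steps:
$u{\left(S \right)} = 4 + S$
$M{\left(E \right)} = \left(1 + E\right) \left(5 + E\right)$
$u{\left(-2 \right)} 21 \left(M{\left(-4 \right)} + 2\right) = \left(4 - 2\right) 21 \left(\left(5 + \left(-4\right)^{2} + 6 \left(-4\right)\right) + 2\right) = 2 \cdot 21 \left(\left(5 + 16 - 24\right) + 2\right) = 42 \left(-3 + 2\right) = 42 \left(-1\right) = -42$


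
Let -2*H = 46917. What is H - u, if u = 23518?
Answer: -93953/2 ≈ -46977.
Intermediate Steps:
H = -46917/2 (H = -½*46917 = -46917/2 ≈ -23459.)
H - u = -46917/2 - 1*23518 = -46917/2 - 23518 = -93953/2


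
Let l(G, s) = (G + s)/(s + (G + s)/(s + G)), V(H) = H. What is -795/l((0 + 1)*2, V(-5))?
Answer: -1060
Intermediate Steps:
l(G, s) = (G + s)/(1 + s) (l(G, s) = (G + s)/(s + (G + s)/(G + s)) = (G + s)/(s + 1) = (G + s)/(1 + s))
-795/l((0 + 1)*2, V(-5)) = -795*(1 - 5)/((0 + 1)*2 - 5) = -795*(-4/(1*2 - 5)) = -795*(-4/(2 - 5)) = -795/((-¼*(-3))) = -795/¾ = -795*4/3 = -1060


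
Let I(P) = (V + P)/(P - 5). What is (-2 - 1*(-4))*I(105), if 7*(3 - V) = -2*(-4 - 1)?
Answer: 373/175 ≈ 2.1314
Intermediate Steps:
V = 11/7 (V = 3 - (-2)*(-4 - 1)/7 = 3 - (-2)*(-5)/7 = 3 - ⅐*10 = 3 - 10/7 = 11/7 ≈ 1.5714)
I(P) = (11/7 + P)/(-5 + P) (I(P) = (11/7 + P)/(P - 5) = (11/7 + P)/(-5 + P))
(-2 - 1*(-4))*I(105) = (-2 - 1*(-4))*((11/7 + 105)/(-5 + 105)) = (-2 + 4)*((746/7)/100) = 2*((1/100)*(746/7)) = 2*(373/350) = 373/175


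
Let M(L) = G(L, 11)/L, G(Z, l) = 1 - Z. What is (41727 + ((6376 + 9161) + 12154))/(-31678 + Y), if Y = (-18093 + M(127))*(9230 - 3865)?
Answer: -8816086/12332455111 ≈ -0.00071487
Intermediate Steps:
M(L) = (1 - L)/L
Y = -12328432005/127 (Y = (-18093 + (1 - 1*127)/127)*(9230 - 3865) = (-18093 + (1 - 127)/127)*5365 = (-18093 + (1/127)*(-126))*5365 = (-18093 - 126/127)*5365 = -2297937/127*5365 = -12328432005/127 ≈ -9.7074e+7)
(41727 + ((6376 + 9161) + 12154))/(-31678 + Y) = (41727 + ((6376 + 9161) + 12154))/(-31678 - 12328432005/127) = (41727 + (15537 + 12154))/(-12332455111/127) = (41727 + 27691)*(-127/12332455111) = 69418*(-127/12332455111) = -8816086/12332455111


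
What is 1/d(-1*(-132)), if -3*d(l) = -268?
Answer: 3/268 ≈ 0.011194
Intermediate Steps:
d(l) = 268/3 (d(l) = -1/3*(-268) = 268/3)
1/d(-1*(-132)) = 1/(268/3) = 3/268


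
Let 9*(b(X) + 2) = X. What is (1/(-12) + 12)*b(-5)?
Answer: -3289/108 ≈ -30.454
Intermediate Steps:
b(X) = -2 + X/9
(1/(-12) + 12)*b(-5) = (1/(-12) + 12)*(-2 + (⅑)*(-5)) = (-1/12 + 12)*(-2 - 5/9) = (143/12)*(-23/9) = -3289/108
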